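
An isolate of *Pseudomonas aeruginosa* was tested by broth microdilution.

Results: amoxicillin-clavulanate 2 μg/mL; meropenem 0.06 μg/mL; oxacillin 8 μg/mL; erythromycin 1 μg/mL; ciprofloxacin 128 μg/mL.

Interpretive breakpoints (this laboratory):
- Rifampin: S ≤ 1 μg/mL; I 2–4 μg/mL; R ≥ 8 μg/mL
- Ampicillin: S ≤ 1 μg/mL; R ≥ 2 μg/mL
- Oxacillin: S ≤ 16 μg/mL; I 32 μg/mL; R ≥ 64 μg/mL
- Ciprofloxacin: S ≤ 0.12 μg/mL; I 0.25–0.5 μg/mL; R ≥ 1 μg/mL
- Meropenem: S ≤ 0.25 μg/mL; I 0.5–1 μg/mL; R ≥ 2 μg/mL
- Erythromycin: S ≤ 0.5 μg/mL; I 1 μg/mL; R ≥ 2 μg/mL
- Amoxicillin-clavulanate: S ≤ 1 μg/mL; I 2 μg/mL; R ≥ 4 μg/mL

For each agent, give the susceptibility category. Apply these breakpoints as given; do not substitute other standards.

Amoxicillin-clavulanate 2 μg/mL: = 2 μg/mL → Intermediate
Meropenem (0.06 μg/mL) ≤ 0.25 μg/mL ⇒ susceptible
Oxacillin (8 μg/mL) ≤ 16 μg/mL — Susceptible
Erythromycin 1 μg/mL: = 1 μg/mL → intermediate
Ciprofloxacin: 128 μg/mL is ≥ 1 μg/mL — Resistant

I, S, S, I, R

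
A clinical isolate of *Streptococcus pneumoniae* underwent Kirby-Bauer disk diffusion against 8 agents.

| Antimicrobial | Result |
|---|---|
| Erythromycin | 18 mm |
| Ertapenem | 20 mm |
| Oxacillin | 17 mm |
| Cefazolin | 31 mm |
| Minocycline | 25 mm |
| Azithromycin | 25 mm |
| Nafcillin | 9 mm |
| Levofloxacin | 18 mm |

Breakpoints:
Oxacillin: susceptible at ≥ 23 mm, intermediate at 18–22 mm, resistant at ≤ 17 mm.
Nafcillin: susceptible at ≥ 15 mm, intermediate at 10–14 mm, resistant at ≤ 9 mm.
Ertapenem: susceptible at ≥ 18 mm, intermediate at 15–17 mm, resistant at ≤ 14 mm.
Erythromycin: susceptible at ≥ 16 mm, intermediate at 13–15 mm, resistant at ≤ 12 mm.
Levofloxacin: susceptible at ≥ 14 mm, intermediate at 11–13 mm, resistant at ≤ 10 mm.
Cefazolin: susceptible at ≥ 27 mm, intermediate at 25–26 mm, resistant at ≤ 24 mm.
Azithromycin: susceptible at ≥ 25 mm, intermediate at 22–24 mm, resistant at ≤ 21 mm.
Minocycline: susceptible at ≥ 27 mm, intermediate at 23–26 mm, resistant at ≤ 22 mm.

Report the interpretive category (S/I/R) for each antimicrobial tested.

S, S, R, S, I, S, R, S

Erythromycin 18 mm: ≥ 16 mm ⇒ susceptible
Ertapenem (20 mm) ≥ 18 mm — S
Oxacillin 17 mm: ≤ 17 mm ⇒ resistant
Cefazolin 31 mm: ≥ 27 mm ⇒ susceptible
Minocycline (25 mm) in 23–26 mm — intermediate
Azithromycin: 25 mm is ≥ 25 mm — susceptible
Nafcillin 9 mm: ≤ 9 mm — R
Levofloxacin 18 mm: ≥ 14 mm → Susceptible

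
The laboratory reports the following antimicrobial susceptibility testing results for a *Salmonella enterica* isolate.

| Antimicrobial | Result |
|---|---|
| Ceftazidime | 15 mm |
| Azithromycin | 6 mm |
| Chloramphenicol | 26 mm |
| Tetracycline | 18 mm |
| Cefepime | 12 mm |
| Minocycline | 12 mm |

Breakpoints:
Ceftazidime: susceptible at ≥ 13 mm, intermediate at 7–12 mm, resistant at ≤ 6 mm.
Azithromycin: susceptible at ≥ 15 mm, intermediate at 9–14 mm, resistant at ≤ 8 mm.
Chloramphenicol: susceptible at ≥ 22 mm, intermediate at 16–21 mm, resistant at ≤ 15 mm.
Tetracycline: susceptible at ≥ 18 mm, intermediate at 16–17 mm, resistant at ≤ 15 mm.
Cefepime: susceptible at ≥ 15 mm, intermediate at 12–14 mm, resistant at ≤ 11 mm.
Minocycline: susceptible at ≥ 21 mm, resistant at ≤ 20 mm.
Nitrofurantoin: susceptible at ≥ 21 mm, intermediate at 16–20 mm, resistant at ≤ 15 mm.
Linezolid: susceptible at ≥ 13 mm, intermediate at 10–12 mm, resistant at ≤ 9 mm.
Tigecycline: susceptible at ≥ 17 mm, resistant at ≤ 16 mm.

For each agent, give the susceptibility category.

S, R, S, S, I, R

Ceftazidime: 15 mm is ≥ 13 mm — S
Azithromycin: 6 mm is ≤ 8 mm — resistant
Chloramphenicol: 26 mm is ≥ 22 mm — susceptible
Tetracycline: 18 mm is ≥ 18 mm — Susceptible
Cefepime: 12 mm is in 12–14 mm ⇒ I
Minocycline: 12 mm is ≤ 20 mm → R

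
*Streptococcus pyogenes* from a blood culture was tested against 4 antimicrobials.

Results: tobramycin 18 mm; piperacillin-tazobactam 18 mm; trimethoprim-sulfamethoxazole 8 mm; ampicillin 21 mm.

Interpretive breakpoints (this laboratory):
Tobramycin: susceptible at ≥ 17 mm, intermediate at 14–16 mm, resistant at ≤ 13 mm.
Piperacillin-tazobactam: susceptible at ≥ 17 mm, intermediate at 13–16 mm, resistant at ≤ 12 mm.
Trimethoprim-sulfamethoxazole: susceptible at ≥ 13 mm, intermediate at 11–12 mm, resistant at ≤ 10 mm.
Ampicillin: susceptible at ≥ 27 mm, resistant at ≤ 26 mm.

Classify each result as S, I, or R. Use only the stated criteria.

S, S, R, R

Tobramycin: 18 mm is ≥ 17 mm → Susceptible
Piperacillin-tazobactam 18 mm: ≥ 17 mm → susceptible
Trimethoprim-sulfamethoxazole 8 mm: ≤ 10 mm — R
Ampicillin: 21 mm is ≤ 26 mm — R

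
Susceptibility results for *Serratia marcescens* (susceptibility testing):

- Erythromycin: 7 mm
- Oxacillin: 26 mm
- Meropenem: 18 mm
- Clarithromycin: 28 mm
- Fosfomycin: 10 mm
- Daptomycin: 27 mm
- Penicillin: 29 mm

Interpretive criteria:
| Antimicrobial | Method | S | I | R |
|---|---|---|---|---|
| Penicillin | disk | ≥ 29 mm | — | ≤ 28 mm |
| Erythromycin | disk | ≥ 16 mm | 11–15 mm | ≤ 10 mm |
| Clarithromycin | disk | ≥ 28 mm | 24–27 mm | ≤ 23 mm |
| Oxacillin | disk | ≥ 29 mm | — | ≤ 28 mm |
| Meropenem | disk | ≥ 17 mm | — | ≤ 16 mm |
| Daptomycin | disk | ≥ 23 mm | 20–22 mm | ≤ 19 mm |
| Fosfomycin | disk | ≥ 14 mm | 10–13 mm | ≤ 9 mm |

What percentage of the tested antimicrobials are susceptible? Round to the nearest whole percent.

57%

Erythromycin (7 mm) ≤ 10 mm — resistant
Oxacillin 26 mm: ≤ 28 mm — resistant
Meropenem: 18 mm is ≥ 17 mm — Susceptible
Clarithromycin (28 mm) ≥ 28 mm — S
Fosfomycin (10 mm) in 10–13 mm → Intermediate
Daptomycin 27 mm: ≥ 23 mm → Susceptible
Penicillin 29 mm: ≥ 29 mm → susceptible
Susceptible: 4/7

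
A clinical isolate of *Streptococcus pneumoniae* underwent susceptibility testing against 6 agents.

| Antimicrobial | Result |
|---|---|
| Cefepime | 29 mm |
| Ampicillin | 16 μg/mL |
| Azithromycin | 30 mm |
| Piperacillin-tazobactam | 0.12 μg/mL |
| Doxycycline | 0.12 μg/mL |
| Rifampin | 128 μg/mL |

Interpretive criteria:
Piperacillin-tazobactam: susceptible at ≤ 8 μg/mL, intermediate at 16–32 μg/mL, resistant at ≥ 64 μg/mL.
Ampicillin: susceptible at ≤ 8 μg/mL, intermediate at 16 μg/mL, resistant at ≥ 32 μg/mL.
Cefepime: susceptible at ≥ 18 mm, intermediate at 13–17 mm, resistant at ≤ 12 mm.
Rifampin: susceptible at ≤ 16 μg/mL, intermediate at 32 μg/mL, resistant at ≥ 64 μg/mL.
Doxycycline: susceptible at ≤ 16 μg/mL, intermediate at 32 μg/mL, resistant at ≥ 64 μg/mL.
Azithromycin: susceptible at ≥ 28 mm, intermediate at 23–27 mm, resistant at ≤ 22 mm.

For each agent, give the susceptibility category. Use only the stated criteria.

Cefepime (29 mm) ≥ 18 mm ⇒ susceptible
Ampicillin 16 μg/mL: = 16 μg/mL → Intermediate
Azithromycin: 30 mm is ≥ 28 mm → Susceptible
Piperacillin-tazobactam: 0.12 μg/mL is ≤ 8 μg/mL — S
Doxycycline (0.12 μg/mL) ≤ 16 μg/mL → susceptible
Rifampin: 128 μg/mL is ≥ 64 μg/mL ⇒ resistant

S, I, S, S, S, R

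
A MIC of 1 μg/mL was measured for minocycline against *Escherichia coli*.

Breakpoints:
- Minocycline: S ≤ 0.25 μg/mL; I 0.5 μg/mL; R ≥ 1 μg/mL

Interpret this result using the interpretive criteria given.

Minocycline: 1 μg/mL is ≥ 1 μg/mL ⇒ resistant

Resistant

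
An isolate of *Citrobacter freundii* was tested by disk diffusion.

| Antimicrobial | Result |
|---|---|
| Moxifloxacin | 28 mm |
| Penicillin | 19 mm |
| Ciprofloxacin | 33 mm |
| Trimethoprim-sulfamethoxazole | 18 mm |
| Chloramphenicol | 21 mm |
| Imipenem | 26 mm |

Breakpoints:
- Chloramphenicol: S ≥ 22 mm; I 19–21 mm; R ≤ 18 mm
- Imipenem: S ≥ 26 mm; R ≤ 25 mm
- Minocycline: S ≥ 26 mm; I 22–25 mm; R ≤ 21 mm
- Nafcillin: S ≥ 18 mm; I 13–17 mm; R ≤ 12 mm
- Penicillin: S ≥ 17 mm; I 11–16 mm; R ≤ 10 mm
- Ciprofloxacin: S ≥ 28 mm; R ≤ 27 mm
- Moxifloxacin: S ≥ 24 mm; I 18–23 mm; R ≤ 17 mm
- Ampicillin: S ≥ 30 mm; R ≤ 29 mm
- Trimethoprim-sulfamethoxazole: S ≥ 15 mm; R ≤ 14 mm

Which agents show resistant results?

Moxifloxacin (28 mm) ≥ 24 mm — Susceptible
Penicillin (19 mm) ≥ 17 mm — susceptible
Ciprofloxacin: 33 mm is ≥ 28 mm — Susceptible
Trimethoprim-sulfamethoxazole (18 mm) ≥ 15 mm — susceptible
Chloramphenicol: 21 mm is in 19–21 mm ⇒ Intermediate
Imipenem: 26 mm is ≥ 26 mm → Susceptible

none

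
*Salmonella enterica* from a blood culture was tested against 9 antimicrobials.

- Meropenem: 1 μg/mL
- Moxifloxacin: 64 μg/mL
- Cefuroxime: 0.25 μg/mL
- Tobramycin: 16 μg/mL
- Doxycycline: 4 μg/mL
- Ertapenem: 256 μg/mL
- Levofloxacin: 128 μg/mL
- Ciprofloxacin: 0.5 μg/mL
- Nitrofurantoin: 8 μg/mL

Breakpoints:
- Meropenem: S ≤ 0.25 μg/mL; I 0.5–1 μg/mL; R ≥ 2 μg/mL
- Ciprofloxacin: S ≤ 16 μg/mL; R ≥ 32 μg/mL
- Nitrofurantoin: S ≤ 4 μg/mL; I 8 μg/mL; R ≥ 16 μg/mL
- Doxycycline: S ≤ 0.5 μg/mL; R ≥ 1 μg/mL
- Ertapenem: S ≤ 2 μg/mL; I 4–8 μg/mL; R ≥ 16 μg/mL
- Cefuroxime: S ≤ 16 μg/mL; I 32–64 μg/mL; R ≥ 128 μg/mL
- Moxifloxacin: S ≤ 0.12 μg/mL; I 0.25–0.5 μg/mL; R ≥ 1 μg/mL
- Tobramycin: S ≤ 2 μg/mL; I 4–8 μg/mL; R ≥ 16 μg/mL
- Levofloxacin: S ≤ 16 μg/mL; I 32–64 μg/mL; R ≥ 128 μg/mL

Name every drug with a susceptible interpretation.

cefuroxime, ciprofloxacin

Meropenem (1 μg/mL) in 0.5–1 μg/mL → Intermediate
Moxifloxacin 64 μg/mL: ≥ 1 μg/mL ⇒ resistant
Cefuroxime 0.25 μg/mL: ≤ 16 μg/mL → S
Tobramycin: 16 μg/mL is ≥ 16 μg/mL ⇒ Resistant
Doxycycline: 4 μg/mL is ≥ 1 μg/mL — R
Ertapenem: 256 μg/mL is ≥ 16 μg/mL — Resistant
Levofloxacin (128 μg/mL) ≥ 128 μg/mL → R
Ciprofloxacin 0.5 μg/mL: ≤ 16 μg/mL → Susceptible
Nitrofurantoin 8 μg/mL: = 8 μg/mL ⇒ I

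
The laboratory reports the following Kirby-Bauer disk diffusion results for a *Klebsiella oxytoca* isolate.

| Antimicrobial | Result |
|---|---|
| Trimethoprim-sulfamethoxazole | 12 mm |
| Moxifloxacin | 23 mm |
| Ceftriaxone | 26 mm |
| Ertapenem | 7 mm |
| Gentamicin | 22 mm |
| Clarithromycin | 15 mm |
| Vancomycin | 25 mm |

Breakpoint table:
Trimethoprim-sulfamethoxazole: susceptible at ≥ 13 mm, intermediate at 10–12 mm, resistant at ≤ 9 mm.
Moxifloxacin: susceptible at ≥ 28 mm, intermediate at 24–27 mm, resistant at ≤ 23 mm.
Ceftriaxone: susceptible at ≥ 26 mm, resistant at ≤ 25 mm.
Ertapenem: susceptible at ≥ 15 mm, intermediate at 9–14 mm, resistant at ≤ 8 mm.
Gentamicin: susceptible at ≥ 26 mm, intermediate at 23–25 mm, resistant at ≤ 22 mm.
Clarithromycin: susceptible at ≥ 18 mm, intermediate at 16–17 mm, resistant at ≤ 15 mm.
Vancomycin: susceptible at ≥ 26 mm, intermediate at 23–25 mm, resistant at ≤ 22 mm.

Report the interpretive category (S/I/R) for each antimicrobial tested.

Trimethoprim-sulfamethoxazole (12 mm) in 10–12 mm ⇒ I
Moxifloxacin (23 mm) ≤ 23 mm — Resistant
Ceftriaxone (26 mm) ≥ 26 mm ⇒ susceptible
Ertapenem 7 mm: ≤ 8 mm ⇒ R
Gentamicin 22 mm: ≤ 22 mm → R
Clarithromycin (15 mm) ≤ 15 mm ⇒ resistant
Vancomycin (25 mm) in 23–25 mm ⇒ I

I, R, S, R, R, R, I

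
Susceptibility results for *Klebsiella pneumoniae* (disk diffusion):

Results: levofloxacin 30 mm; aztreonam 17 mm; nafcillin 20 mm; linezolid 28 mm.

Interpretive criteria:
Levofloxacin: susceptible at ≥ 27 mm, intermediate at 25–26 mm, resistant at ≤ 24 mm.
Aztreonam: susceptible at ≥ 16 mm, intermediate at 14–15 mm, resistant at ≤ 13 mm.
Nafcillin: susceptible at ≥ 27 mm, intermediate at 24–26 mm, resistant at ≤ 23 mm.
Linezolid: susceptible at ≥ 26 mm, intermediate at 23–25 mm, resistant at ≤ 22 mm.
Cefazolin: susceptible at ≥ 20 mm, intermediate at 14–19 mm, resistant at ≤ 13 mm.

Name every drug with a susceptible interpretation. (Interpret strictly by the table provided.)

levofloxacin, aztreonam, linezolid

Levofloxacin (30 mm) ≥ 27 mm — S
Aztreonam 17 mm: ≥ 16 mm — susceptible
Nafcillin (20 mm) ≤ 23 mm → R
Linezolid: 28 mm is ≥ 26 mm → S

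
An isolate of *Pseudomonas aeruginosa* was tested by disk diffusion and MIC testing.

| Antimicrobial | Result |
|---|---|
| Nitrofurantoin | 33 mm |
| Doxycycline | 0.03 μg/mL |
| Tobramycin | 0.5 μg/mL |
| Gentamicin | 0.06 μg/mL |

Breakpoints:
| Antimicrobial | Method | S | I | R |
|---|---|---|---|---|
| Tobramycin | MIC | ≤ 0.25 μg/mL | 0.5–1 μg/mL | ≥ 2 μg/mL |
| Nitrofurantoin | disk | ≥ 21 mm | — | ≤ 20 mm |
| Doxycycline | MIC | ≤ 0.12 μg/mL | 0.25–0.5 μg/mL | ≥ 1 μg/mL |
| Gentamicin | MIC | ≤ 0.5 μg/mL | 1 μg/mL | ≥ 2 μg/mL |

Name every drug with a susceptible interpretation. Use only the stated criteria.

nitrofurantoin, doxycycline, gentamicin

Nitrofurantoin 33 mm: ≥ 21 mm → S
Doxycycline 0.03 μg/mL: ≤ 0.12 μg/mL → susceptible
Tobramycin 0.5 μg/mL: in 0.5–1 μg/mL — Intermediate
Gentamicin 0.06 μg/mL: ≤ 0.5 μg/mL ⇒ susceptible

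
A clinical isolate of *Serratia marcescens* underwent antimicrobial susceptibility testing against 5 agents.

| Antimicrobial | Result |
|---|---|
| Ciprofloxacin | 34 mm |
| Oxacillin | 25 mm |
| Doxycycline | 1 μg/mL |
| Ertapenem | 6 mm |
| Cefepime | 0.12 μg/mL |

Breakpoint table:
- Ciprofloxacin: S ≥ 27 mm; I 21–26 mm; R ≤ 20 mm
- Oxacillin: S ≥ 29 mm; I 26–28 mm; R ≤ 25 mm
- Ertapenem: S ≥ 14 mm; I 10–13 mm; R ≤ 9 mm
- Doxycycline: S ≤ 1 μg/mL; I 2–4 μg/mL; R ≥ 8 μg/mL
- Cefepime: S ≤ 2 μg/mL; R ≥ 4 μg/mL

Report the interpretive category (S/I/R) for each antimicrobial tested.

S, R, S, R, S

Ciprofloxacin (34 mm) ≥ 27 mm — susceptible
Oxacillin (25 mm) ≤ 25 mm → R
Doxycycline: 1 μg/mL is ≤ 1 μg/mL — S
Ertapenem (6 mm) ≤ 9 mm ⇒ resistant
Cefepime 0.12 μg/mL: ≤ 2 μg/mL — susceptible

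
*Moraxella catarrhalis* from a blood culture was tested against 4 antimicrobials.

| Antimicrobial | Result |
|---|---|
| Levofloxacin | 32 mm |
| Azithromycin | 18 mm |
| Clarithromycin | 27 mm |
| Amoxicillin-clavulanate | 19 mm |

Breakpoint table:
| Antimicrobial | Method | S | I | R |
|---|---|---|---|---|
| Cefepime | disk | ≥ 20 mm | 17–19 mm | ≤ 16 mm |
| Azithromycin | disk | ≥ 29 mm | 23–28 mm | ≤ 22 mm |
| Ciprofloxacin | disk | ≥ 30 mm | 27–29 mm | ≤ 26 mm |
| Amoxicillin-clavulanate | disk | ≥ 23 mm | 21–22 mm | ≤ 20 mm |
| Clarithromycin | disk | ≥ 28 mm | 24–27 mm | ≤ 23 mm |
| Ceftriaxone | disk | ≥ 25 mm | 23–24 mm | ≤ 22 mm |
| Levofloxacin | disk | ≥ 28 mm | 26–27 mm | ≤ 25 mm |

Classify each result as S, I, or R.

S, R, I, R

Levofloxacin (32 mm) ≥ 28 mm → Susceptible
Azithromycin: 18 mm is ≤ 22 mm → R
Clarithromycin 27 mm: in 24–27 mm ⇒ intermediate
Amoxicillin-clavulanate: 19 mm is ≤ 20 mm ⇒ R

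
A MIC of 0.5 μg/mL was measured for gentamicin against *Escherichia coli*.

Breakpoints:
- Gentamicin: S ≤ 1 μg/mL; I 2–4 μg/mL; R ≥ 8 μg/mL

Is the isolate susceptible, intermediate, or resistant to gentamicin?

Susceptible

Gentamicin: 0.5 μg/mL is ≤ 1 μg/mL → susceptible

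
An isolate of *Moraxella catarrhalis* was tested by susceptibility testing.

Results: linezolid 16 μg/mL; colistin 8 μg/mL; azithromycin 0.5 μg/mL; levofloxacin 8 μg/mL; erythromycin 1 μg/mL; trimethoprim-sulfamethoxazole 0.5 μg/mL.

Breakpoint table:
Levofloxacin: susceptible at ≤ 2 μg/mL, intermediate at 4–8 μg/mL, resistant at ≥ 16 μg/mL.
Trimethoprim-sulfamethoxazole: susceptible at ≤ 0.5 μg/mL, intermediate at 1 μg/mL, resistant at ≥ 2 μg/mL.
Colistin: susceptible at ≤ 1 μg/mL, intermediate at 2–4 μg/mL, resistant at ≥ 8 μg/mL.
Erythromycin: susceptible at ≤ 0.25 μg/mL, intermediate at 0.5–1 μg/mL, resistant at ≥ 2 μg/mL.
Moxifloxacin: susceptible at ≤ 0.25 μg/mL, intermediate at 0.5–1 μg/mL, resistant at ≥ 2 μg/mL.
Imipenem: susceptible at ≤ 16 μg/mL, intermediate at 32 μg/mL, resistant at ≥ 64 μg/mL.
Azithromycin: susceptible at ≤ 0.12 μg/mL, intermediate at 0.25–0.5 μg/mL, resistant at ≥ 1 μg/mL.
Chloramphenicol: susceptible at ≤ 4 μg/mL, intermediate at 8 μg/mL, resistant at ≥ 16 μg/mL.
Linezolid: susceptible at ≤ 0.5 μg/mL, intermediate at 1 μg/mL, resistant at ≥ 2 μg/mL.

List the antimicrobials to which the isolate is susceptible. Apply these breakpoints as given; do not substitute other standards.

Linezolid 16 μg/mL: ≥ 2 μg/mL ⇒ Resistant
Colistin (8 μg/mL) ≥ 8 μg/mL → R
Azithromycin 0.5 μg/mL: in 0.25–0.5 μg/mL → I
Levofloxacin: 8 μg/mL is in 4–8 μg/mL ⇒ Intermediate
Erythromycin (1 μg/mL) in 0.5–1 μg/mL → intermediate
Trimethoprim-sulfamethoxazole (0.5 μg/mL) ≤ 0.5 μg/mL → S

trimethoprim-sulfamethoxazole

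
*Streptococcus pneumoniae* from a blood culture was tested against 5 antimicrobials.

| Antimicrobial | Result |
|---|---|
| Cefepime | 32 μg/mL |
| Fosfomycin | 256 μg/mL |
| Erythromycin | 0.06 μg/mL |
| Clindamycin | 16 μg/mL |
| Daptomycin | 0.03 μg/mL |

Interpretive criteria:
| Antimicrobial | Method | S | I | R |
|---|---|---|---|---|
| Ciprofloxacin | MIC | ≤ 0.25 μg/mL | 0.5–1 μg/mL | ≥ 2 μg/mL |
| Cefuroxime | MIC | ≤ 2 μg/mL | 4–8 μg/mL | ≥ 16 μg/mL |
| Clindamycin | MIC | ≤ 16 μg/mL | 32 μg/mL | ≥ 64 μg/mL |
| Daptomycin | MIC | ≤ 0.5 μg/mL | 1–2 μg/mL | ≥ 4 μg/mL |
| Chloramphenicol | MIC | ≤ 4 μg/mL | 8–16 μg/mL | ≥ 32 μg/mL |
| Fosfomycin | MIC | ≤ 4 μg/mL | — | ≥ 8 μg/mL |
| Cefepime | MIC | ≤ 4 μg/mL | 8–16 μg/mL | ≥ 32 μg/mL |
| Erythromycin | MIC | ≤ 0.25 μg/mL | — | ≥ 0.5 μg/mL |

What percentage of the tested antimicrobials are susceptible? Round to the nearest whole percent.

60%

Cefepime (32 μg/mL) ≥ 32 μg/mL → Resistant
Fosfomycin: 256 μg/mL is ≥ 8 μg/mL → Resistant
Erythromycin (0.06 μg/mL) ≤ 0.25 μg/mL — Susceptible
Clindamycin (16 μg/mL) ≤ 16 μg/mL → Susceptible
Daptomycin (0.03 μg/mL) ≤ 0.5 μg/mL — Susceptible
Susceptible: 3/5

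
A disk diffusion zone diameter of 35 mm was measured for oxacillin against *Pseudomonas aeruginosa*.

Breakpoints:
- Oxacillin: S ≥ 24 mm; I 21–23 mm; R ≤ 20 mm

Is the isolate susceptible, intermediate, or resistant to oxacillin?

Oxacillin: 35 mm is ≥ 24 mm — Susceptible

Susceptible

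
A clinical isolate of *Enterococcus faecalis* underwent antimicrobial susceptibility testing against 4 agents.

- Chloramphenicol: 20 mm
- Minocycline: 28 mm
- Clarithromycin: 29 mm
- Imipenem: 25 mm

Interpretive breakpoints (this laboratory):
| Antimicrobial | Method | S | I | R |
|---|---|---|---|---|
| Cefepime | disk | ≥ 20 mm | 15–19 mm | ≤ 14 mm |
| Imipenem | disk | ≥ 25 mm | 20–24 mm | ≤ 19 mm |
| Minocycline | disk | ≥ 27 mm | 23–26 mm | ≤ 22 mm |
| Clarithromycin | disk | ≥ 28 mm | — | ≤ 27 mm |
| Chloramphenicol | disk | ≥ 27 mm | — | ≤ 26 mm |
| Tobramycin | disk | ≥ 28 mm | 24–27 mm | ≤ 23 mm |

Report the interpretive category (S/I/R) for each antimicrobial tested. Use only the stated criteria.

Chloramphenicol 20 mm: ≤ 26 mm ⇒ Resistant
Minocycline (28 mm) ≥ 27 mm ⇒ S
Clarithromycin (29 mm) ≥ 28 mm — susceptible
Imipenem (25 mm) ≥ 25 mm ⇒ Susceptible

R, S, S, S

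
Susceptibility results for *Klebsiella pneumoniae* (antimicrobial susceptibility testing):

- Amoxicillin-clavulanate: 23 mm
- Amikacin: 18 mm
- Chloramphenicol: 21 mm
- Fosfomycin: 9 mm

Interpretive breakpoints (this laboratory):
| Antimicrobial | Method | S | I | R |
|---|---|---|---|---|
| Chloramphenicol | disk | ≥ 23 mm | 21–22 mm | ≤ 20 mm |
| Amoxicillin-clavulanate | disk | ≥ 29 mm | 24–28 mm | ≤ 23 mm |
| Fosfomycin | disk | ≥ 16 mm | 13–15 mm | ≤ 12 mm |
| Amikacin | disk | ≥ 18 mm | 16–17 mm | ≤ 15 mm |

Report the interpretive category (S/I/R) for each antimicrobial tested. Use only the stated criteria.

Amoxicillin-clavulanate 23 mm: ≤ 23 mm → Resistant
Amikacin (18 mm) ≥ 18 mm — S
Chloramphenicol: 21 mm is in 21–22 mm ⇒ I
Fosfomycin: 9 mm is ≤ 12 mm — Resistant

R, S, I, R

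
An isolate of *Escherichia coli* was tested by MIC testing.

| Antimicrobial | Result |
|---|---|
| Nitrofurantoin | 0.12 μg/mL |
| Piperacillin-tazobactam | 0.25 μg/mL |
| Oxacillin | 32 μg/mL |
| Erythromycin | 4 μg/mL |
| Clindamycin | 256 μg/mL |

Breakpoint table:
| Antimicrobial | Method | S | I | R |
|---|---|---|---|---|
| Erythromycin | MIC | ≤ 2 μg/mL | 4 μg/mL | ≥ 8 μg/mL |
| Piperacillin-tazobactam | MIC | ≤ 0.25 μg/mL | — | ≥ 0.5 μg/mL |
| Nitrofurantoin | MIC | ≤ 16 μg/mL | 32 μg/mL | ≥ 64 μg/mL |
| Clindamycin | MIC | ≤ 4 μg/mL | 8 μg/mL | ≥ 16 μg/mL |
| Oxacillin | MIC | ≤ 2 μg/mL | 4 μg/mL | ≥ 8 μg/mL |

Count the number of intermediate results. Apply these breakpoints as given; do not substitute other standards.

Nitrofurantoin: 0.12 μg/mL is ≤ 16 μg/mL — S
Piperacillin-tazobactam 0.25 μg/mL: ≤ 0.25 μg/mL ⇒ S
Oxacillin: 32 μg/mL is ≥ 8 μg/mL → Resistant
Erythromycin (4 μg/mL) = 4 μg/mL ⇒ Intermediate
Clindamycin (256 μg/mL) ≥ 16 μg/mL ⇒ resistant
Intermediate: 1

1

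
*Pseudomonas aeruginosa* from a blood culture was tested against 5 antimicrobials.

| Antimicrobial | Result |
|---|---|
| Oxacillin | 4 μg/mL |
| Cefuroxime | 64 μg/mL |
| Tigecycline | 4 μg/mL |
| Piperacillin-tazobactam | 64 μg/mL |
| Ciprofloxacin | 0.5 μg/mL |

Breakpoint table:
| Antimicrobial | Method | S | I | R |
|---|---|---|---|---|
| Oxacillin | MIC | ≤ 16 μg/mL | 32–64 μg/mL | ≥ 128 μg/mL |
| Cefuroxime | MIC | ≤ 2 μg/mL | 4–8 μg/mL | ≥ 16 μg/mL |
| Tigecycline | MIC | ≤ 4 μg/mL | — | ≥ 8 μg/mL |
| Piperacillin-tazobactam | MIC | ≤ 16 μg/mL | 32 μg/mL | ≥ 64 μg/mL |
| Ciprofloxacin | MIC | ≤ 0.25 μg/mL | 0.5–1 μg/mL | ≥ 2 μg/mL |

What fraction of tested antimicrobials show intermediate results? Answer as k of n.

1 of 5

Oxacillin: 4 μg/mL is ≤ 16 μg/mL → Susceptible
Cefuroxime (64 μg/mL) ≥ 16 μg/mL ⇒ Resistant
Tigecycline (4 μg/mL) ≤ 4 μg/mL → susceptible
Piperacillin-tazobactam 64 μg/mL: ≥ 64 μg/mL ⇒ R
Ciprofloxacin (0.5 μg/mL) in 0.5–1 μg/mL — Intermediate
Intermediate: 1/5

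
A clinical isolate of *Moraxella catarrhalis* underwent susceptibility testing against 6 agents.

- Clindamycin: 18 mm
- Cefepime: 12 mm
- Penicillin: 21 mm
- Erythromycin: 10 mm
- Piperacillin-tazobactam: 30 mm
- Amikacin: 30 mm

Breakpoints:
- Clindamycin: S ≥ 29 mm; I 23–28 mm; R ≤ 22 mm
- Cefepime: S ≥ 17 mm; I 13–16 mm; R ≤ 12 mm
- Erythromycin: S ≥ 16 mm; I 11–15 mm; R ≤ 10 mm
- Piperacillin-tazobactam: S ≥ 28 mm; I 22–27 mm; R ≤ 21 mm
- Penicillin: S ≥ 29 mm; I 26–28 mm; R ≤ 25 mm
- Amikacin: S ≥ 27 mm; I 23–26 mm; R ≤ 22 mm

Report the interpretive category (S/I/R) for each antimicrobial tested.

Clindamycin 18 mm: ≤ 22 mm → resistant
Cefepime: 12 mm is ≤ 12 mm ⇒ resistant
Penicillin 21 mm: ≤ 25 mm — resistant
Erythromycin: 10 mm is ≤ 10 mm → resistant
Piperacillin-tazobactam: 30 mm is ≥ 28 mm ⇒ susceptible
Amikacin (30 mm) ≥ 27 mm → susceptible

R, R, R, R, S, S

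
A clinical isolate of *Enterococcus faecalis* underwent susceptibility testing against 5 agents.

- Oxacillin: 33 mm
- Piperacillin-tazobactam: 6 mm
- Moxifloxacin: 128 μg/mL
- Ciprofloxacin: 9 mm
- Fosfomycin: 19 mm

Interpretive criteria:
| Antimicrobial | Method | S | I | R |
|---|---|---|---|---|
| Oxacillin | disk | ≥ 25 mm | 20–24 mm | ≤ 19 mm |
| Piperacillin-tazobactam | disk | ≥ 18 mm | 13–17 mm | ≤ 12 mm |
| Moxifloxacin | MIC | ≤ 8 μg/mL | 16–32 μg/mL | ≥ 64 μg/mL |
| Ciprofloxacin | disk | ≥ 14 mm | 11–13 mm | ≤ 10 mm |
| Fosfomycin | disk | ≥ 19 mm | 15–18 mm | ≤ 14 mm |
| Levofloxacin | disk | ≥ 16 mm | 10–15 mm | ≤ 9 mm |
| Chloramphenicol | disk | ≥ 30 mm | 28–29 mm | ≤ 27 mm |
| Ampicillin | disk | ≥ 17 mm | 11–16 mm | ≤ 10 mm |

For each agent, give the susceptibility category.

Oxacillin (33 mm) ≥ 25 mm → Susceptible
Piperacillin-tazobactam: 6 mm is ≤ 12 mm ⇒ resistant
Moxifloxacin: 128 μg/mL is ≥ 64 μg/mL → R
Ciprofloxacin 9 mm: ≤ 10 mm — resistant
Fosfomycin 19 mm: ≥ 19 mm — susceptible

S, R, R, R, S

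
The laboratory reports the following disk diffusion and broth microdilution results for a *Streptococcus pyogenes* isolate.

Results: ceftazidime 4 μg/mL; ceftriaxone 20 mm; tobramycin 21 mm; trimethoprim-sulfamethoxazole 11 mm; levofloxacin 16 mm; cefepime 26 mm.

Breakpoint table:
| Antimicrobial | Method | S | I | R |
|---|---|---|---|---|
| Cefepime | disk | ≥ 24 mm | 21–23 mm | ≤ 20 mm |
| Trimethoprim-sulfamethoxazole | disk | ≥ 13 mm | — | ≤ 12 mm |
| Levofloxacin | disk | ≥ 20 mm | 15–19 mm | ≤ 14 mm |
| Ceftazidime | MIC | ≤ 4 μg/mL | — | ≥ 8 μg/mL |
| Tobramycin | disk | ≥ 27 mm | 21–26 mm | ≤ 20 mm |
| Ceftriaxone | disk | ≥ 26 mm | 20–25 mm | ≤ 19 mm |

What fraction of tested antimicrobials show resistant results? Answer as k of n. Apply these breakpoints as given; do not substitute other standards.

1 of 6

Ceftazidime: 4 μg/mL is ≤ 4 μg/mL — Susceptible
Ceftriaxone: 20 mm is in 20–25 mm ⇒ intermediate
Tobramycin: 21 mm is in 21–26 mm ⇒ Intermediate
Trimethoprim-sulfamethoxazole 11 mm: ≤ 12 mm — R
Levofloxacin 16 mm: in 15–19 mm — I
Cefepime: 26 mm is ≥ 24 mm → susceptible
Resistant: 1/6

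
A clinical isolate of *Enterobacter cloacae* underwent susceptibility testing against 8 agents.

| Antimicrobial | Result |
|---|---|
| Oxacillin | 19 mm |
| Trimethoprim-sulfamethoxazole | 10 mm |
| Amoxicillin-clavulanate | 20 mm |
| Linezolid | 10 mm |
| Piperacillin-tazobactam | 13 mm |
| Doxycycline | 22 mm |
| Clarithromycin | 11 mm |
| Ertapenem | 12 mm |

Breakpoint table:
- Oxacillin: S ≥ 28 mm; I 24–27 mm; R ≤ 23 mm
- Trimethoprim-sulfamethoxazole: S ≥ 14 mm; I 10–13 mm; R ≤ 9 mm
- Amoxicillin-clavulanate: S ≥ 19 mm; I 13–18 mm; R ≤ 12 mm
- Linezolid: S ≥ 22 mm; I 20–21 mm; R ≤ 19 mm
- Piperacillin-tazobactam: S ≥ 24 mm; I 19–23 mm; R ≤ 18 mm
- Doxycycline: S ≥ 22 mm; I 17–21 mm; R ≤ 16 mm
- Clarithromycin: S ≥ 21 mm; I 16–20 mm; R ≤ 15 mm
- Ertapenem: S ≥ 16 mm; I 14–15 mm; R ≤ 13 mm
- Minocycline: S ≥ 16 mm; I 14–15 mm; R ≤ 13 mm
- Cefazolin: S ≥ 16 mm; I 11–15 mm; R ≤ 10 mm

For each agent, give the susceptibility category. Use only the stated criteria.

R, I, S, R, R, S, R, R

Oxacillin 19 mm: ≤ 23 mm ⇒ resistant
Trimethoprim-sulfamethoxazole 10 mm: in 10–13 mm — Intermediate
Amoxicillin-clavulanate (20 mm) ≥ 19 mm — S
Linezolid (10 mm) ≤ 19 mm → Resistant
Piperacillin-tazobactam: 13 mm is ≤ 18 mm → Resistant
Doxycycline: 22 mm is ≥ 22 mm ⇒ susceptible
Clarithromycin (11 mm) ≤ 15 mm ⇒ R
Ertapenem (12 mm) ≤ 13 mm — Resistant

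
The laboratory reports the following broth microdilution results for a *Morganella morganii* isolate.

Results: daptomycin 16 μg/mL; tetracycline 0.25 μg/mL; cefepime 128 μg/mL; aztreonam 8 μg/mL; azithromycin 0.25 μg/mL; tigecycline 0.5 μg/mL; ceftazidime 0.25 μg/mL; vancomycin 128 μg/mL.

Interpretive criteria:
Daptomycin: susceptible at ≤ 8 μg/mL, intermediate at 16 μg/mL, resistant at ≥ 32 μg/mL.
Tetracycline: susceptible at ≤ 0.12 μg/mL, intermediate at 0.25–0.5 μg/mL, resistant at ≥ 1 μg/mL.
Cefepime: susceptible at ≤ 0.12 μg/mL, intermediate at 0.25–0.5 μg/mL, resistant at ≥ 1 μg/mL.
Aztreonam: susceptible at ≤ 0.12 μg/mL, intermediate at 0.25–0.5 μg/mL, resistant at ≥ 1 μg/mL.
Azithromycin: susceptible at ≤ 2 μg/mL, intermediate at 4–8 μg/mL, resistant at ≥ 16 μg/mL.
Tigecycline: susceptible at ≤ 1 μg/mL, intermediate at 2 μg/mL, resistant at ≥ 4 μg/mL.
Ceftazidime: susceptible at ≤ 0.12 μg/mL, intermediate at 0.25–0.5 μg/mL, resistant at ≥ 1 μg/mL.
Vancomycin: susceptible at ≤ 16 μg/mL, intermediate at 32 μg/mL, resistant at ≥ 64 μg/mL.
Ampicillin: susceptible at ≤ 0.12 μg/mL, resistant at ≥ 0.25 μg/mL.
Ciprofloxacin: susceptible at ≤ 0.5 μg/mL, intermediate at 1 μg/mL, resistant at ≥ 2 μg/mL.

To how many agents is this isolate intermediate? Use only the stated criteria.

Daptomycin 16 μg/mL: = 16 μg/mL ⇒ intermediate
Tetracycline 0.25 μg/mL: in 0.25–0.5 μg/mL — I
Cefepime: 128 μg/mL is ≥ 1 μg/mL ⇒ R
Aztreonam 8 μg/mL: ≥ 1 μg/mL ⇒ R
Azithromycin: 0.25 μg/mL is ≤ 2 μg/mL — S
Tigecycline: 0.5 μg/mL is ≤ 1 μg/mL ⇒ S
Ceftazidime: 0.25 μg/mL is in 0.25–0.5 μg/mL ⇒ Intermediate
Vancomycin 128 μg/mL: ≥ 64 μg/mL ⇒ R
Intermediate: 3

3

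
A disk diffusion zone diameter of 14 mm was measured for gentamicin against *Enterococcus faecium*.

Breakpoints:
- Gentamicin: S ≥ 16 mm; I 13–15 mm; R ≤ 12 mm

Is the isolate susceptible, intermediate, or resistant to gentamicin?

Gentamicin: 14 mm is in 13–15 mm — intermediate

I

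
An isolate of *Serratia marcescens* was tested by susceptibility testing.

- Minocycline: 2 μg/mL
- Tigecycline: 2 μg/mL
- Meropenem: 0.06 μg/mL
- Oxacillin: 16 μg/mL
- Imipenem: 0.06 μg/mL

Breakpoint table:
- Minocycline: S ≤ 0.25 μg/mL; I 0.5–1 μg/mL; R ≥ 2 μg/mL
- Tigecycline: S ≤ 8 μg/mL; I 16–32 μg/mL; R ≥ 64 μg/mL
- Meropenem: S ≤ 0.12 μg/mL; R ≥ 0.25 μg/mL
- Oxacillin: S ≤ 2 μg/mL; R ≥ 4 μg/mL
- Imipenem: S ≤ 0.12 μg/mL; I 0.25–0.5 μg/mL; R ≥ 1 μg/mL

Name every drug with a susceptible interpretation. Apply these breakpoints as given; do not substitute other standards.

tigecycline, meropenem, imipenem

Minocycline 2 μg/mL: ≥ 2 μg/mL ⇒ resistant
Tigecycline 2 μg/mL: ≤ 8 μg/mL ⇒ S
Meropenem: 0.06 μg/mL is ≤ 0.12 μg/mL → Susceptible
Oxacillin 16 μg/mL: ≥ 4 μg/mL → resistant
Imipenem 0.06 μg/mL: ≤ 0.12 μg/mL — Susceptible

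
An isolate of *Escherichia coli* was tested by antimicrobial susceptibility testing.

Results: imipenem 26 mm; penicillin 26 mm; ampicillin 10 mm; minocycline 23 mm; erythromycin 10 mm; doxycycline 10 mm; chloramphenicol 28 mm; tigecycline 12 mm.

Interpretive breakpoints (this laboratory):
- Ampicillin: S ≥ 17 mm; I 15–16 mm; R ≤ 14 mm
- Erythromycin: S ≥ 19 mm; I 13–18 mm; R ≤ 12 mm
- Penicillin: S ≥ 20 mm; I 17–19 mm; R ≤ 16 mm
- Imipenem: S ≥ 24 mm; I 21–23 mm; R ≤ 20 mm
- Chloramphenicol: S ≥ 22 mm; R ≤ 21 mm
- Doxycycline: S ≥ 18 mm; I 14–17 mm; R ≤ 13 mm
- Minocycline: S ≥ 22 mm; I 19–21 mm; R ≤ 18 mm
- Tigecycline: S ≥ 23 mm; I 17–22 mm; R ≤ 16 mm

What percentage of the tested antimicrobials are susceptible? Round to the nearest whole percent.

50%

Imipenem: 26 mm is ≥ 24 mm — susceptible
Penicillin 26 mm: ≥ 20 mm ⇒ Susceptible
Ampicillin (10 mm) ≤ 14 mm → R
Minocycline 23 mm: ≥ 22 mm ⇒ Susceptible
Erythromycin (10 mm) ≤ 12 mm — Resistant
Doxycycline: 10 mm is ≤ 13 mm — Resistant
Chloramphenicol (28 mm) ≥ 22 mm → susceptible
Tigecycline: 12 mm is ≤ 16 mm — R
Susceptible: 4/8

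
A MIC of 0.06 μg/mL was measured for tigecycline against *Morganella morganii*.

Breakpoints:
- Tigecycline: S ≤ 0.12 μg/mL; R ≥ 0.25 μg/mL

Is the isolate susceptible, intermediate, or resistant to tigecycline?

S

Tigecycline (0.06 μg/mL) ≤ 0.12 μg/mL ⇒ Susceptible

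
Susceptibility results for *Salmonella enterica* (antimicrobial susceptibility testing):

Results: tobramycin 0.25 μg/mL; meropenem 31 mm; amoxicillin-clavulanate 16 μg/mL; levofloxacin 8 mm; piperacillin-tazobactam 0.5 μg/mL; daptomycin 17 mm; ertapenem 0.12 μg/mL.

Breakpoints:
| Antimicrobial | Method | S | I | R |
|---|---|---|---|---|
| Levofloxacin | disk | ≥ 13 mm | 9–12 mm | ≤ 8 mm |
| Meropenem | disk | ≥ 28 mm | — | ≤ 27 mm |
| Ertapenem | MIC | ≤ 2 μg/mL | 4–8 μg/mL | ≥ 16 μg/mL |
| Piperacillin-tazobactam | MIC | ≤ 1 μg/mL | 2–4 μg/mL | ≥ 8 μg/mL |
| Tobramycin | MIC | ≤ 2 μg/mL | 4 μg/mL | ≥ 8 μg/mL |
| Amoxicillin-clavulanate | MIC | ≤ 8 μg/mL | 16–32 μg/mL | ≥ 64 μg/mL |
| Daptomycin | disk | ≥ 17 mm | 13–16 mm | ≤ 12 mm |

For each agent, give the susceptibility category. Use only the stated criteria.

Tobramycin: 0.25 μg/mL is ≤ 2 μg/mL ⇒ Susceptible
Meropenem: 31 mm is ≥ 28 mm ⇒ susceptible
Amoxicillin-clavulanate 16 μg/mL: in 16–32 μg/mL — I
Levofloxacin (8 mm) ≤ 8 mm → Resistant
Piperacillin-tazobactam: 0.5 μg/mL is ≤ 1 μg/mL ⇒ S
Daptomycin (17 mm) ≥ 17 mm ⇒ S
Ertapenem (0.12 μg/mL) ≤ 2 μg/mL → S

S, S, I, R, S, S, S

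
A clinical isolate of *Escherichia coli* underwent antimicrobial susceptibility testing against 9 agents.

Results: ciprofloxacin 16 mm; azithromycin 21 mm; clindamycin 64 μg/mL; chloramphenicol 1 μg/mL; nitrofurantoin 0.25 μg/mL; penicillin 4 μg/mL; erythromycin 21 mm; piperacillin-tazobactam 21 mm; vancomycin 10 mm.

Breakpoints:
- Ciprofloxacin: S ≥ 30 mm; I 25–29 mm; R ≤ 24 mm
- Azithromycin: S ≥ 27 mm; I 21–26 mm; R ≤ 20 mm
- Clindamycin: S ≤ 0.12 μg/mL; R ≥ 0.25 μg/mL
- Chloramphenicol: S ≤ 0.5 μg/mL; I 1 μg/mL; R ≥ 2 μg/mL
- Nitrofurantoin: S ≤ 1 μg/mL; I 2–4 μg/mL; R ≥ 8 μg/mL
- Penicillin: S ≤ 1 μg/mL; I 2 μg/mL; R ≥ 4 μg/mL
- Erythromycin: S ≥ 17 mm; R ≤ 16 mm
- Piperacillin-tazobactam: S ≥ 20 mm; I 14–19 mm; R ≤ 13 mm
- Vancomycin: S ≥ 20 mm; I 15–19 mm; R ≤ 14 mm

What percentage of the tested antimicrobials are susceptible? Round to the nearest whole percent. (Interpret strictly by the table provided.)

Ciprofloxacin: 16 mm is ≤ 24 mm ⇒ Resistant
Azithromycin: 21 mm is in 21–26 mm — Intermediate
Clindamycin (64 μg/mL) ≥ 0.25 μg/mL — Resistant
Chloramphenicol (1 μg/mL) = 1 μg/mL → intermediate
Nitrofurantoin (0.25 μg/mL) ≤ 1 μg/mL — Susceptible
Penicillin: 4 μg/mL is ≥ 4 μg/mL → Resistant
Erythromycin: 21 mm is ≥ 17 mm — Susceptible
Piperacillin-tazobactam: 21 mm is ≥ 20 mm → S
Vancomycin (10 mm) ≤ 14 mm → R
Susceptible: 3/9

33%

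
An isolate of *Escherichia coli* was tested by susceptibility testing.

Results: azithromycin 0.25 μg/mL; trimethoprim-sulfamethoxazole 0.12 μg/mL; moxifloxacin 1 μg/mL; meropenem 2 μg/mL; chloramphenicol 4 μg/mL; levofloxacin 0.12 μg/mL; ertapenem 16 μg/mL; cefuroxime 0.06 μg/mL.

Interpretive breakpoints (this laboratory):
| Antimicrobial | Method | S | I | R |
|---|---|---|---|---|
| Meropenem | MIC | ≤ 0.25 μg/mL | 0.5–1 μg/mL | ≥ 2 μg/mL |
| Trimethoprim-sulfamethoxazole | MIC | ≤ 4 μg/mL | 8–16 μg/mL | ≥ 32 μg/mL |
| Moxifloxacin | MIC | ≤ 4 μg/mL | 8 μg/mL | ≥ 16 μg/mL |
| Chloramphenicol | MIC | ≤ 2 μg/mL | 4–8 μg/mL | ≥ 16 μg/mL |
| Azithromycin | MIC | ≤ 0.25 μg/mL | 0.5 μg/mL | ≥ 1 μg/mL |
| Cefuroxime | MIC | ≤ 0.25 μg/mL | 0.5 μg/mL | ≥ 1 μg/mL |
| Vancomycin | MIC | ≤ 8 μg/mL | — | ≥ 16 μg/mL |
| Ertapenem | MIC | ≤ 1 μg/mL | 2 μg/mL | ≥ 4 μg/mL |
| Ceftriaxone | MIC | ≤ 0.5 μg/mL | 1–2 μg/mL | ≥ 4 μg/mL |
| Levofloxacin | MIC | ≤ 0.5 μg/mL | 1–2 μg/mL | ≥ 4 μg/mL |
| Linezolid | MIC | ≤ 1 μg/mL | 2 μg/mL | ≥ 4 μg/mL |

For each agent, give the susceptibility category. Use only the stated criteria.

S, S, S, R, I, S, R, S

Azithromycin: 0.25 μg/mL is ≤ 0.25 μg/mL ⇒ S
Trimethoprim-sulfamethoxazole: 0.12 μg/mL is ≤ 4 μg/mL ⇒ Susceptible
Moxifloxacin 1 μg/mL: ≤ 4 μg/mL → susceptible
Meropenem 2 μg/mL: ≥ 2 μg/mL → Resistant
Chloramphenicol (4 μg/mL) in 4–8 μg/mL ⇒ intermediate
Levofloxacin: 0.12 μg/mL is ≤ 0.5 μg/mL — S
Ertapenem: 16 μg/mL is ≥ 4 μg/mL → resistant
Cefuroxime 0.06 μg/mL: ≤ 0.25 μg/mL ⇒ Susceptible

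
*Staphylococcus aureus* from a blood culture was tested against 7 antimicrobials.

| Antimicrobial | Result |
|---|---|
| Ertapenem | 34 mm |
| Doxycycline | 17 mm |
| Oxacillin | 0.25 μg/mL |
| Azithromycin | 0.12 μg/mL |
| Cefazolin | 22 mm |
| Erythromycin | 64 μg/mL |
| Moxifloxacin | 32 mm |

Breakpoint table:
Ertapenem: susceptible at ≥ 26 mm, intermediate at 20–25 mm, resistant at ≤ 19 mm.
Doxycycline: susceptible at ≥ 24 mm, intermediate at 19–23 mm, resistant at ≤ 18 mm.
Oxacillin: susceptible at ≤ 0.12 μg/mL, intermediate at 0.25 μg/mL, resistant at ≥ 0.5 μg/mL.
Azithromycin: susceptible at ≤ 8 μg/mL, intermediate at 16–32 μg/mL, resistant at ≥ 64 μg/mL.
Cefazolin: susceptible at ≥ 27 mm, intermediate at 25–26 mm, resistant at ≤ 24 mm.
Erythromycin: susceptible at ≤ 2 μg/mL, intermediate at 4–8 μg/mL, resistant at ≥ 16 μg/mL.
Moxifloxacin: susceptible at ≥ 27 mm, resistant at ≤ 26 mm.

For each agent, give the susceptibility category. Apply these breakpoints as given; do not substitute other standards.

Ertapenem (34 mm) ≥ 26 mm ⇒ S
Doxycycline: 17 mm is ≤ 18 mm ⇒ resistant
Oxacillin 0.25 μg/mL: = 0.25 μg/mL → intermediate
Azithromycin 0.12 μg/mL: ≤ 8 μg/mL → susceptible
Cefazolin 22 mm: ≤ 24 mm — R
Erythromycin: 64 μg/mL is ≥ 16 μg/mL — Resistant
Moxifloxacin (32 mm) ≥ 27 mm ⇒ Susceptible

S, R, I, S, R, R, S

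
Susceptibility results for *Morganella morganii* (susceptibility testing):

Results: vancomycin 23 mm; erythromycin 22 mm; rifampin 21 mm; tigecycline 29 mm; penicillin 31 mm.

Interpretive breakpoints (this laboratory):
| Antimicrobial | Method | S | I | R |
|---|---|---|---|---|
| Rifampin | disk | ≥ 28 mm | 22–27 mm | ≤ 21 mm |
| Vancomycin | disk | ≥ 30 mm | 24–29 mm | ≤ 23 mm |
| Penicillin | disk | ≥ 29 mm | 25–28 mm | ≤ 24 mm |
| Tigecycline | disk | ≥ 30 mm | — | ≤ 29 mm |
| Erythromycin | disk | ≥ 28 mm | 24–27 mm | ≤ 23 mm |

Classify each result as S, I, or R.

R, R, R, R, S

Vancomycin: 23 mm is ≤ 23 mm — Resistant
Erythromycin: 22 mm is ≤ 23 mm — Resistant
Rifampin 21 mm: ≤ 21 mm ⇒ Resistant
Tigecycline 29 mm: ≤ 29 mm — Resistant
Penicillin 31 mm: ≥ 29 mm ⇒ susceptible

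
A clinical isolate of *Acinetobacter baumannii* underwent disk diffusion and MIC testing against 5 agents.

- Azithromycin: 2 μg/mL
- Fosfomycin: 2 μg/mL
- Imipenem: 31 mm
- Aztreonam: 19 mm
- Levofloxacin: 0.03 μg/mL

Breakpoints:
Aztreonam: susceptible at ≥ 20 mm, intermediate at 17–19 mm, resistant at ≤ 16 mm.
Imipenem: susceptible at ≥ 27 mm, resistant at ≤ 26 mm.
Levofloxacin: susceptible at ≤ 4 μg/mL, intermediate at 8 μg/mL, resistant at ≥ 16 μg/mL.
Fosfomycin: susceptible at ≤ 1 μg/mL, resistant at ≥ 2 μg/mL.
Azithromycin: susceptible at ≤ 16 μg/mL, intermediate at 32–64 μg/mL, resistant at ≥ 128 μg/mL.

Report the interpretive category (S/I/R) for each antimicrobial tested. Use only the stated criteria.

S, R, S, I, S

Azithromycin: 2 μg/mL is ≤ 16 μg/mL → S
Fosfomycin (2 μg/mL) ≥ 2 μg/mL — Resistant
Imipenem: 31 mm is ≥ 27 mm ⇒ susceptible
Aztreonam: 19 mm is in 17–19 mm — Intermediate
Levofloxacin (0.03 μg/mL) ≤ 4 μg/mL — Susceptible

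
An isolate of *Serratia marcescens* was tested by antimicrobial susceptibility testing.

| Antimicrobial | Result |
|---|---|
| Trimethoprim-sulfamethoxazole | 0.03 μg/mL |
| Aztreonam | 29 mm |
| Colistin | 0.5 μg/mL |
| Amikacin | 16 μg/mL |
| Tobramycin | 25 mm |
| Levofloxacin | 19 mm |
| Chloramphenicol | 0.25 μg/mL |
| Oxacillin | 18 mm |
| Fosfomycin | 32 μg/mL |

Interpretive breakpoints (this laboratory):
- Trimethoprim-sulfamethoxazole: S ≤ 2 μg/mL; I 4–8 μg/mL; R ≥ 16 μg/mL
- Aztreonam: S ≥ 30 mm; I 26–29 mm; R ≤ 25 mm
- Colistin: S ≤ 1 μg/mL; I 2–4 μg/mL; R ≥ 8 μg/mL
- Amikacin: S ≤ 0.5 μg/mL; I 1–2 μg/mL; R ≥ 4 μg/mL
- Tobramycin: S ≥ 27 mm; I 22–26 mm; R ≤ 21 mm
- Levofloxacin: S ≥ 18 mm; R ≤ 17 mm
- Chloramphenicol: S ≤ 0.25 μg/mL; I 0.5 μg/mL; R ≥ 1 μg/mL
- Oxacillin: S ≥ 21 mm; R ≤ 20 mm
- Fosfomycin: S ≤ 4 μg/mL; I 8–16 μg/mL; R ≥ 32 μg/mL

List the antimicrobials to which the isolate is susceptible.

Trimethoprim-sulfamethoxazole (0.03 μg/mL) ≤ 2 μg/mL → S
Aztreonam 29 mm: in 26–29 mm → Intermediate
Colistin: 0.5 μg/mL is ≤ 1 μg/mL ⇒ S
Amikacin 16 μg/mL: ≥ 4 μg/mL — Resistant
Tobramycin: 25 mm is in 22–26 mm → Intermediate
Levofloxacin: 19 mm is ≥ 18 mm ⇒ susceptible
Chloramphenicol (0.25 μg/mL) ≤ 0.25 μg/mL — Susceptible
Oxacillin: 18 mm is ≤ 20 mm — Resistant
Fosfomycin: 32 μg/mL is ≥ 32 μg/mL ⇒ Resistant

trimethoprim-sulfamethoxazole, colistin, levofloxacin, chloramphenicol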